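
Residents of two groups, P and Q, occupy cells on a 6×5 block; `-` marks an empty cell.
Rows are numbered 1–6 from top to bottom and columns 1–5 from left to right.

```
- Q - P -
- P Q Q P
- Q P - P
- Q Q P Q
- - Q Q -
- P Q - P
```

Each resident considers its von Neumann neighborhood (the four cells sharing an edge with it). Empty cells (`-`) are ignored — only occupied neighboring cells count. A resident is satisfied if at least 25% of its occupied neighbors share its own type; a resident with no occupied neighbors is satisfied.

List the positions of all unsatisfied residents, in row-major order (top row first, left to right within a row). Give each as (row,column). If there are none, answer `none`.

(1,2), (1,4), (2,2), (3,3), (4,4), (4,5), (6,2)

Row 1: (1,2)Q 0/1 ✗ · (1,4)P 0/1 ✗
Row 2: (2,2)P 0/3 ✗ · (2,3)Q 1/3 ✓ · (2,4)Q 1/3 ✓ · (2,5)P 1/2 ✓
Row 3: (3,2)Q 1/3 ✓ · (3,3)P 0/3 ✗ · (3,5)P 1/2 ✓
Row 4: (4,2)Q 2/2 ✓ · (4,3)Q 2/4 ✓ · (4,4)P 0/3 ✗ · (4,5)Q 0/2 ✗
Row 5: (5,3)Q 3/3 ✓ · (5,4)Q 1/2 ✓
Row 6: (6,2)P 0/1 ✗ · (6,3)Q 1/2 ✓ · (6,5)P 0/0 ✓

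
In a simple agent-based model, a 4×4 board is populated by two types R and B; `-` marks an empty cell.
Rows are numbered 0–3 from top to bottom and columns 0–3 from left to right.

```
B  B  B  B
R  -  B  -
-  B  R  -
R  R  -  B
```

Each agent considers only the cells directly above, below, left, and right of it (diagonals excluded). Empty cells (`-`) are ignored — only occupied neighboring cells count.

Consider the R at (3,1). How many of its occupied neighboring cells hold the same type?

Occupied neighbors of (3,1): (2,1)=B, (3,0)=R.
Same type (R): 1 of 2.

1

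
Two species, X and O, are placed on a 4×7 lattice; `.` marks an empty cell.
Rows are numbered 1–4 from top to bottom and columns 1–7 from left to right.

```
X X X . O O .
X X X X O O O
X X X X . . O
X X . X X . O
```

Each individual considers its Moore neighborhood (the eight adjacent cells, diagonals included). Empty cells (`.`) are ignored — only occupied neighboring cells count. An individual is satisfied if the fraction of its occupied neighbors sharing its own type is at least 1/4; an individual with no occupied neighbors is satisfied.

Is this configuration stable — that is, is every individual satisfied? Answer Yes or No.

Row 1: (1,1)X 3/3 ok · (1,2)X 5/5 ok · (1,3)X 4/4 ok · (1,5)O 3/4 ok · (1,6)O 4/4 ok
Row 2: (2,1)X 5/5 ok · (2,2)X 8/8 ok · (2,3)X 7/7 ok · (2,4)X 4/6 ok · (2,5)O 3/5 ok · (2,6)O 5/5 ok · (2,7)O 3/3 ok
Row 3: (3,1)X 5/5 ok · (3,2)X 7/7 ok · (3,3)X 7/7 ok · (3,4)X 5/6 ok · (3,7)O 3/3 ok
Row 4: (4,1)X 3/3 ok · (4,2)X 4/4 ok · (4,4)X 3/3 ok · (4,5)X 2/2 ok · (4,7)O 1/1 ok
All meet the threshold, so the configuration is stable.

Yes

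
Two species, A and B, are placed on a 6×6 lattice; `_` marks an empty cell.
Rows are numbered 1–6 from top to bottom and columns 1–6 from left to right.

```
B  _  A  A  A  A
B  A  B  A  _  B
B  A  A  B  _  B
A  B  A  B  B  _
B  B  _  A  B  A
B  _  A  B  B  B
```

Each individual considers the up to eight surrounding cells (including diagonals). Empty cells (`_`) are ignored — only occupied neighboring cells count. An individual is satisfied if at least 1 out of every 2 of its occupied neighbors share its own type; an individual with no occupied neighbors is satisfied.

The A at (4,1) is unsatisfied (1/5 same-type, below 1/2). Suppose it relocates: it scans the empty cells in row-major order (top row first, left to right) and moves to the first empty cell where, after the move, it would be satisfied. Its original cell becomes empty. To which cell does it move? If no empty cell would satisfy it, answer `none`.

(2,5)

Vacating (4,1). Empty cells in order:
  (1,2): 2/5 same-type → still unsatisfied.
  (2,5): 4/7 same-type → satisfied — stop here.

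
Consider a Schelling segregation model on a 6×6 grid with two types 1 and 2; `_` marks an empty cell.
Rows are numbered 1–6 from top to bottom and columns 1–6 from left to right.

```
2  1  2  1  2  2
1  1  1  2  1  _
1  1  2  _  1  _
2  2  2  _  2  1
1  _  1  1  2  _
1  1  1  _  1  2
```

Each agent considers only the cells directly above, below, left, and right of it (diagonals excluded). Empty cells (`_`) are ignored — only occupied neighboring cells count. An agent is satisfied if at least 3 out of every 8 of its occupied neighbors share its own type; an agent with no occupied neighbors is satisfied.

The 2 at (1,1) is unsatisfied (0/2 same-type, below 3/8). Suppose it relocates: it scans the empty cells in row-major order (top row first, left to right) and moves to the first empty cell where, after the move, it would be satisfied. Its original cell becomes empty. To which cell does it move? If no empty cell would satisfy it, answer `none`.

(2,6)

Vacating (1,1). Empty cells in order:
  (2,6): 1/2 same-type → satisfied — stop here.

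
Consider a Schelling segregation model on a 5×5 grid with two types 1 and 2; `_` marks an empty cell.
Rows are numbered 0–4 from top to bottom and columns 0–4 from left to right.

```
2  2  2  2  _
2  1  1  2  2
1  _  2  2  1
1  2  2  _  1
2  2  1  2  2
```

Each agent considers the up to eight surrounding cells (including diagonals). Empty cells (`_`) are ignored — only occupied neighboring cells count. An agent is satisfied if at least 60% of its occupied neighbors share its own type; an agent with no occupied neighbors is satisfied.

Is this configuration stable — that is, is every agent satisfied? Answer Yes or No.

No

(0,0)2 2/3 ok
(0,1)2 3/5 ok
(0,2)2 3/5 ok
(0,3)2 3/4 ok
(1,0)2 2/4 unhappy
(1,1)1 2/7 unhappy
(1,2)1 1/7 unhappy
(1,3)2 5/7 ok
(1,4)2 3/4 ok
(2,0)1 2/4 unhappy
(2,2)2 4/6 ok
(2,3)2 4/7 unhappy
(2,4)1 1/4 unhappy
(3,0)1 1/4 unhappy
(3,1)2 4/7 unhappy
(3,2)2 5/6 ok
(3,4)1 1/4 unhappy
(4,0)2 2/3 ok
(4,1)2 3/5 ok
(4,2)1 0/4 unhappy
(4,3)2 2/4 unhappy
(4,4)2 1/2 unhappy
For instance (1,0) has only 2/4 same-type neighbors, below 3/5.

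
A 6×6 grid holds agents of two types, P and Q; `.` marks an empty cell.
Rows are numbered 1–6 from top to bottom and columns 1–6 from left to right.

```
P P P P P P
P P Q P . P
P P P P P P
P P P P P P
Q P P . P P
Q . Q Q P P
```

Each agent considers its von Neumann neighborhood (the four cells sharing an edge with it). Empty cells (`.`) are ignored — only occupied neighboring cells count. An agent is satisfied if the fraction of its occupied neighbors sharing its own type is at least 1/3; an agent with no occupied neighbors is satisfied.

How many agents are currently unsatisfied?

Row 1: (1,1)P 2/2 satisfied · (1,2)P 3/3 satisfied · (1,3)P 2/3 satisfied · (1,4)P 3/3 satisfied · (1,5)P 2/2 satisfied · (1,6)P 2/2 satisfied
Row 2: (2,1)P 3/3 satisfied · (2,2)P 3/4 satisfied · (2,3)Q 0/4 not · (2,4)P 2/3 satisfied · (2,6)P 2/2 satisfied
Row 3: (3,1)P 3/3 satisfied · (3,2)P 4/4 satisfied · (3,3)P 3/4 satisfied · (3,4)P 4/4 satisfied · (3,5)P 3/3 satisfied · (3,6)P 3/3 satisfied
Row 4: (4,1)P 2/3 satisfied · (4,2)P 4/4 satisfied · (4,3)P 4/4 satisfied · (4,4)P 3/3 satisfied · (4,5)P 4/4 satisfied · (4,6)P 3/3 satisfied
Row 5: (5,1)Q 1/3 satisfied · (5,2)P 2/3 satisfied · (5,3)P 2/3 satisfied · (5,5)P 3/3 satisfied · (5,6)P 3/3 satisfied
Row 6: (6,1)Q 1/1 satisfied · (6,3)Q 1/2 satisfied · (6,4)Q 1/2 satisfied · (6,5)P 2/3 satisfied · (6,6)P 2/2 satisfied
Unsatisfied: (2,3) — 1 in total.

1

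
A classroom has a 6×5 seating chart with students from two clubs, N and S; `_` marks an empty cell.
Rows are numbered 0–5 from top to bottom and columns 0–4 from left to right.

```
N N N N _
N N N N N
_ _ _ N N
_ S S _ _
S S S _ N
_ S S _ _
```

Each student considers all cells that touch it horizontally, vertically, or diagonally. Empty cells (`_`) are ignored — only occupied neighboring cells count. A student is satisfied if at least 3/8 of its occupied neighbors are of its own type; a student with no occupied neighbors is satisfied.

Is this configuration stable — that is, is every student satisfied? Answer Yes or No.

(0,0)N 3/3 satisfied
(0,1)N 5/5 satisfied
(0,2)N 5/5 satisfied
(0,3)N 4/4 satisfied
(1,0)N 3/3 satisfied
(1,1)N 5/5 satisfied
(1,2)N 6/6 satisfied
(1,3)N 6/6 satisfied
(1,4)N 4/4 satisfied
(2,3)N 4/5 satisfied
(2,4)N 3/3 satisfied
(3,1)S 4/4 satisfied
(3,2)S 3/4 satisfied
(4,0)S 3/3 satisfied
(4,1)S 6/6 satisfied
(4,2)S 5/5 satisfied
(4,4)N 0/0 satisfied
(5,1)S 4/4 satisfied
(5,2)S 3/3 satisfied
All meet the threshold, so the configuration is stable.

Yes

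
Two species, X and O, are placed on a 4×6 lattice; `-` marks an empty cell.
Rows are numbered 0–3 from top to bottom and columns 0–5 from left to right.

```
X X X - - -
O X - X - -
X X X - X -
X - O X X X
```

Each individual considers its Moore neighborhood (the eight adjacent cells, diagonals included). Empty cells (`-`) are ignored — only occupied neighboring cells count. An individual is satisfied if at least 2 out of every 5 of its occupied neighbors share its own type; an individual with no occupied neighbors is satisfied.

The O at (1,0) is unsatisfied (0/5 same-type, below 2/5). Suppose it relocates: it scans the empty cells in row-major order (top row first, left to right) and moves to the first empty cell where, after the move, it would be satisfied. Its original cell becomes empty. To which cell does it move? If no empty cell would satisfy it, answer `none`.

Vacating (1,0). Empty cells in order:
  (0,3): 0/2 same-type → still unsatisfied.
  (0,4): 0/1 same-type → still unsatisfied.
  (0,5): 0/0 same-type → satisfied — stop here.

(0,5)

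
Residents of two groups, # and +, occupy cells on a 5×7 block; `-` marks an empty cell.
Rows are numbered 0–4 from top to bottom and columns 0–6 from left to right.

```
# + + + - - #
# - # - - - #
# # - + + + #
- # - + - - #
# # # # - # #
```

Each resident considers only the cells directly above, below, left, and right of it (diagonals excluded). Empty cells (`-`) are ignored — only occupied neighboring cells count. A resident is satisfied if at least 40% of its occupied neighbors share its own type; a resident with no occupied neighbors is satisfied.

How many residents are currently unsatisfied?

1

Row 0: (0,0)# 1/2 ✓ · (0,1)+ 1/2 ✓ · (0,2)+ 2/3 ✓ · (0,3)+ 1/1 ✓ · (0,6)# 1/1 ✓
Row 1: (1,0)# 2/2 ✓ · (1,2)# 0/1 ✗ · (1,6)# 2/2 ✓
Row 2: (2,0)# 2/2 ✓ · (2,1)# 2/2 ✓ · (2,3)+ 2/2 ✓ · (2,4)+ 2/2 ✓ · (2,5)+ 1/2 ✓ · (2,6)# 2/3 ✓
Row 3: (3,1)# 2/2 ✓ · (3,3)+ 1/2 ✓ · (3,6)# 2/2 ✓
Row 4: (4,0)# 1/1 ✓ · (4,1)# 3/3 ✓ · (4,2)# 2/2 ✓ · (4,3)# 1/2 ✓ · (4,5)# 1/1 ✓ · (4,6)# 2/2 ✓
Unsatisfied: (1,2) — 1 in total.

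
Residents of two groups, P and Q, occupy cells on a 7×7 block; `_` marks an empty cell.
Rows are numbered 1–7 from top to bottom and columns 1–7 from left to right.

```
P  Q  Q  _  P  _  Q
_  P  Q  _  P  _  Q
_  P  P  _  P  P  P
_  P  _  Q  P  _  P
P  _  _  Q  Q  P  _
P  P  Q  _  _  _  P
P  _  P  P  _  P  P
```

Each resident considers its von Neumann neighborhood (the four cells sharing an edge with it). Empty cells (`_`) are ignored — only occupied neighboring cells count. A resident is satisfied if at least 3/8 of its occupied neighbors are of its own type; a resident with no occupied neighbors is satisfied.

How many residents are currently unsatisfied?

(1,1)P 0/1 ✗
(1,2)Q 1/3 ✗
(1,3)Q 2/2 ✓
(1,5)P 1/1 ✓
(1,7)Q 1/1 ✓
(2,2)P 1/3 ✗
(2,3)Q 1/3 ✗
(2,5)P 2/2 ✓
(2,7)Q 1/2 ✓
(3,2)P 3/3 ✓
(3,3)P 1/2 ✓
(3,5)P 3/3 ✓
(3,6)P 2/2 ✓
(3,7)P 2/3 ✓
(4,2)P 1/1 ✓
(4,4)Q 1/2 ✓
(4,5)P 1/3 ✗
(4,7)P 1/1 ✓
(5,1)P 1/1 ✓
(5,4)Q 2/2 ✓
(5,5)Q 1/3 ✗
(5,6)P 0/1 ✗
(6,1)P 3/3 ✓
(6,2)P 1/2 ✓
(6,3)Q 0/2 ✗
(6,7)P 1/1 ✓
(7,1)P 1/1 ✓
(7,3)P 1/2 ✓
(7,4)P 1/1 ✓
(7,6)P 1/1 ✓
(7,7)P 2/2 ✓
Unsatisfied: (1,1), (1,2), (2,2), (2,3), (4,5), (5,5), (5,6), (6,3) — 8 in total.

8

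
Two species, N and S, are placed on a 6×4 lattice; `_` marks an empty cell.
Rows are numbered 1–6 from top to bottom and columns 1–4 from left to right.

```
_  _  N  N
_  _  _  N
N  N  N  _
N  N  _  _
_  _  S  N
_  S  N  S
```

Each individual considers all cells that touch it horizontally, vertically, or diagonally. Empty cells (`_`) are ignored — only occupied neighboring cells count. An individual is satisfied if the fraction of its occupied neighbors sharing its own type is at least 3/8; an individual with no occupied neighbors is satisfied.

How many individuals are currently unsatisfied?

3

Row 1: (1,3)N 2/2 satisfied · (1,4)N 2/2 satisfied
Row 2: (2,4)N 3/3 satisfied
Row 3: (3,1)N 3/3 satisfied · (3,2)N 4/4 satisfied · (3,3)N 3/3 satisfied
Row 4: (4,1)N 3/3 satisfied · (4,2)N 4/5 satisfied
Row 5: (5,3)S 2/5 satisfied · (5,4)N 1/3 not
Row 6: (6,2)S 1/2 satisfied · (6,3)N 1/4 not · (6,4)S 1/3 not
Unsatisfied: (5,4), (6,3), (6,4) — 3 in total.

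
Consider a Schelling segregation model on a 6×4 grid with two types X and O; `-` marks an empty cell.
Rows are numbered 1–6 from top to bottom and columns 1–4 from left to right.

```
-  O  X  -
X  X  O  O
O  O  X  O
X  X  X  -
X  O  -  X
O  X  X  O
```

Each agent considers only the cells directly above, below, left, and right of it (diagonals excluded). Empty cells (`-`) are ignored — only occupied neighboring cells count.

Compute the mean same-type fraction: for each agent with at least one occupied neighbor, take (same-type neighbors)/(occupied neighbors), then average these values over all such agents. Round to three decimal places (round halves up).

Row 1: (1,2)O 0/2 · (1,3)X 0/2
Row 2: (2,1)X 1/2 · (2,2)X 1/4 · (2,3)O 1/4 · (2,4)O 2/2
Row 3: (3,1)O 1/3 · (3,2)O 1/4 · (3,3)X 1/4 · (3,4)O 1/2
Row 4: (4,1)X 2/3 · (4,2)X 2/4 · (4,3)X 2/2
Row 5: (5,1)X 1/3 · (5,2)O 0/3 · (5,4)X 0/1
Row 6: (6,1)O 0/2 · (6,2)X 1/3 · (6,3)X 1/2 · (6,4)O 0/2
Sum over 20 agents: 0/2 + 0/2 + 1/2 + 1/4 + 1/4 + 2/2 + 1/3 + 1/4 + 1/4 + 1/2 + 2/3 + 2/4 + 2/2 + 1/3 + 0/3 + 0/1 + 0/2 + 1/3 + 1/2 + 0/2 = 20/3; mean = 20/3 ÷ 20 = 1/3 = 0.333333… → 0.333.

0.333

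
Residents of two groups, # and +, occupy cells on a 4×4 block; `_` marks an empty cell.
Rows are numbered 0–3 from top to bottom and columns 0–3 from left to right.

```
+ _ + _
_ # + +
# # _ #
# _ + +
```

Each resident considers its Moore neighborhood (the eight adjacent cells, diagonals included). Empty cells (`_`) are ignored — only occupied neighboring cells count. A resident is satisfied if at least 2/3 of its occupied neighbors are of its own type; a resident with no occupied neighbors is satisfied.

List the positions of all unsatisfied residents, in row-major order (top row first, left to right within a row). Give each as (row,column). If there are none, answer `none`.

Row 0: (0,0)+ 0/1 ✗ · (0,2)+ 2/3 ✓
Row 1: (1,1)# 2/5 ✗ · (1,2)+ 2/5 ✗ · (1,3)+ 2/3 ✓
Row 2: (2,0)# 3/3 ✓ · (2,1)# 3/5 ✗ · (2,3)# 0/4 ✗
Row 3: (3,0)# 2/2 ✓ · (3,2)+ 1/3 ✗ · (3,3)+ 1/2 ✗

(0,0), (1,1), (1,2), (2,1), (2,3), (3,2), (3,3)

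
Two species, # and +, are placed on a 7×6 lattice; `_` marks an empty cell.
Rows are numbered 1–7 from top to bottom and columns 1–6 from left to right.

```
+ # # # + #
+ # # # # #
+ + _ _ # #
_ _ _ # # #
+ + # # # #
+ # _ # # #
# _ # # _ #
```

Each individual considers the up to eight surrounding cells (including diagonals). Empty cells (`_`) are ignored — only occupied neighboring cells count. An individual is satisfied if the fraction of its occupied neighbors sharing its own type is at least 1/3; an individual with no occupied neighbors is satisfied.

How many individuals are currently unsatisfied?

1

(1,1)+ 1/3 ok
(1,2)# 3/5 ok
(1,3)# 5/5 ok
(1,4)# 4/5 ok
(1,5)+ 0/5 unhappy
(1,6)# 2/3 ok
(2,1)+ 3/5 ok
(2,2)# 3/7 ok
(2,3)# 5/6 ok
(2,4)# 5/6 ok
(2,5)# 6/7 ok
(2,6)# 4/5 ok
(3,1)+ 2/3 ok
(3,2)+ 2/4 ok
(3,5)# 7/7 ok
(3,6)# 5/5 ok
(4,4)# 5/5 ok
(4,5)# 7/7 ok
(4,6)# 5/5 ok
(5,1)+ 2/3 ok
(5,2)+ 2/4 ok
(5,3)# 4/5 ok
(5,4)# 6/6 ok
(5,5)# 8/8 ok
(5,6)# 5/5 ok
(6,1)+ 2/4 ok
(6,2)# 3/6 ok
(6,4)# 6/6 ok
(6,5)# 7/7 ok
(6,6)# 4/4 ok
(7,1)# 1/2 ok
(7,3)# 3/3 ok
(7,4)# 3/3 ok
(7,6)# 2/2 ok
Unsatisfied: (1,5) — 1 in total.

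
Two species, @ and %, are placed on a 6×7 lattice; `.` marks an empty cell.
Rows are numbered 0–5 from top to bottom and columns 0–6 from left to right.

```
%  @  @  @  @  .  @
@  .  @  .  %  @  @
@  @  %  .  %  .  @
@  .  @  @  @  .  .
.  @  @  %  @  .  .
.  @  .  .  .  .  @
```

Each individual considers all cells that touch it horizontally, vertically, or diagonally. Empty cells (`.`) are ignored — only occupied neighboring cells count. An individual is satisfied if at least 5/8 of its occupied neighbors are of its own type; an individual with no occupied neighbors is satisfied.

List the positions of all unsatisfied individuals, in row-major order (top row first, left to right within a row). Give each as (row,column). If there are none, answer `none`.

Row 0: (0,0)% 0/2 unhappy · (0,1)@ 3/4 ok · (0,2)@ 3/3 ok · (0,3)@ 3/4 ok · (0,4)@ 2/3 ok · (0,6)@ 2/2 ok
Row 1: (1,0)@ 3/4 ok · (1,2)@ 4/5 ok · (1,4)% 1/4 unhappy · (1,5)@ 4/6 ok · (1,6)@ 3/3 ok
Row 2: (2,0)@ 3/3 ok · (2,1)@ 5/6 ok · (2,2)% 0/4 unhappy · (2,4)% 1/4 unhappy · (2,6)@ 2/2 ok
Row 3: (3,0)@ 3/3 ok · (3,2)@ 4/6 ok · (3,3)@ 4/7 unhappy · (3,4)@ 2/4 unhappy
Row 4: (4,1)@ 4/4 ok · (4,2)@ 4/5 ok · (4,3)% 0/5 unhappy · (4,4)@ 2/3 ok
Row 5: (5,1)@ 2/2 ok · (5,6)@ 0/0 ok

(0,0), (1,4), (2,2), (2,4), (3,3), (3,4), (4,3)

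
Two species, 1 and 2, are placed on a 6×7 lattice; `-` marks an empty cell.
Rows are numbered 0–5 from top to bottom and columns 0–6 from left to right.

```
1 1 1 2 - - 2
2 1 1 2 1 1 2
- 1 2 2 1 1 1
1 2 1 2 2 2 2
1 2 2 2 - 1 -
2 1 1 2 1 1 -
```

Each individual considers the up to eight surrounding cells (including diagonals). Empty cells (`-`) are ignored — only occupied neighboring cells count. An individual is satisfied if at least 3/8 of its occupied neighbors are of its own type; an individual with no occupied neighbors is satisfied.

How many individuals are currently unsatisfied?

8

Row 0: (0,0)1 2/3 ok · (0,1)1 4/5 ok · (0,2)1 3/5 ok · (0,3)2 1/4 unhappy · (0,6)2 1/2 ok
Row 1: (1,0)2 0/4 unhappy · (1,1)1 5/7 ok · (1,2)1 4/8 ok · (1,3)2 3/7 ok · (1,4)1 3/6 ok · (1,5)1 4/6 ok · (1,6)2 1/4 unhappy
Row 2: (2,1)1 4/7 ok · (2,2)2 4/8 ok · (2,3)2 4/8 ok · (2,4)1 3/8 ok · (2,5)1 4/8 ok · (2,6)1 2/5 ok
Row 3: (3,0)1 2/4 ok · (3,1)2 3/7 ok · (3,2)1 1/8 unhappy · (3,3)2 5/7 ok · (3,4)2 4/7 ok · (3,5)2 2/6 unhappy · (3,6)2 1/4 unhappy
Row 4: (4,0)1 2/5 ok · (4,1)2 3/8 ok · (4,2)2 5/8 ok · (4,3)2 4/7 ok · (4,5)1 2/5 ok
Row 5: (5,0)2 1/3 unhappy · (5,1)1 2/5 ok · (5,2)1 1/5 unhappy · (5,3)2 2/4 ok · (5,4)1 2/4 ok · (5,5)1 2/2 ok
Unsatisfied: (0,3), (1,0), (1,6), (3,2), (3,5), (3,6), (5,0), (5,2) — 8 in total.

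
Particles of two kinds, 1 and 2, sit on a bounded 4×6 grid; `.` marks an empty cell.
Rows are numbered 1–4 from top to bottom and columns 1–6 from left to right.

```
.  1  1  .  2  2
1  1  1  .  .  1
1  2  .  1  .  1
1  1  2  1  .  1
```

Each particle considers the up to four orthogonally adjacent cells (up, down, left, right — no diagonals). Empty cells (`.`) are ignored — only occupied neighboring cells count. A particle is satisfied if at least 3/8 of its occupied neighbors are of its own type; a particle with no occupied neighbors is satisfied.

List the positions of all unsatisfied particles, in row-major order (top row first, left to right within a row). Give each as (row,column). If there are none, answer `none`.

(3,2), (4,2), (4,3)

Row 1: (1,2)1 2/2 ok · (1,3)1 2/2 ok · (1,5)2 1/1 ok · (1,6)2 1/2 ok
Row 2: (2,1)1 2/2 ok · (2,2)1 3/4 ok · (2,3)1 2/2 ok · (2,6)1 1/2 ok
Row 3: (3,1)1 2/3 ok · (3,2)2 0/3 unhappy · (3,4)1 1/1 ok · (3,6)1 2/2 ok
Row 4: (4,1)1 2/2 ok · (4,2)1 1/3 unhappy · (4,3)2 0/2 unhappy · (4,4)1 1/2 ok · (4,6)1 1/1 ok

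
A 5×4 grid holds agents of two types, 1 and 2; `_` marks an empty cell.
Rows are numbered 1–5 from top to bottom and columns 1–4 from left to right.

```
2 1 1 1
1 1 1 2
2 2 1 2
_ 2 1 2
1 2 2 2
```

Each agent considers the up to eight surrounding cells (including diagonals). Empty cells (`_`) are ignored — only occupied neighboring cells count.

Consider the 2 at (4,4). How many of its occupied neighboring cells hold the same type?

Occupied neighbors of (4,4): (3,3)=1, (3,4)=2, (4,3)=1, (5,3)=2, (5,4)=2.
Same type (2): 3 of 5.

3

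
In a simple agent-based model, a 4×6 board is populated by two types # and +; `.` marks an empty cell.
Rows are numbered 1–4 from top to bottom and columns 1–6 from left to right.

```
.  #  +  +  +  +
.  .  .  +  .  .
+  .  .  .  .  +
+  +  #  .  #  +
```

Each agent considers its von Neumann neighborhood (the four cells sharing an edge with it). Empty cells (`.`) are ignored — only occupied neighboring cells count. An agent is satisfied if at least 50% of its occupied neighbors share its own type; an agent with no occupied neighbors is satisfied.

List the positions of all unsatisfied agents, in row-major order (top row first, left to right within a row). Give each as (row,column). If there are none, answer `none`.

(1,2), (4,3), (4,5)

Row 1: (1,2)# 0/1 not · (1,3)+ 1/2 satisfied · (1,4)+ 3/3 satisfied · (1,5)+ 2/2 satisfied · (1,6)+ 1/1 satisfied
Row 2: (2,4)+ 1/1 satisfied
Row 3: (3,1)+ 1/1 satisfied · (3,6)+ 1/1 satisfied
Row 4: (4,1)+ 2/2 satisfied · (4,2)+ 1/2 satisfied · (4,3)# 0/1 not · (4,5)# 0/1 not · (4,6)+ 1/2 satisfied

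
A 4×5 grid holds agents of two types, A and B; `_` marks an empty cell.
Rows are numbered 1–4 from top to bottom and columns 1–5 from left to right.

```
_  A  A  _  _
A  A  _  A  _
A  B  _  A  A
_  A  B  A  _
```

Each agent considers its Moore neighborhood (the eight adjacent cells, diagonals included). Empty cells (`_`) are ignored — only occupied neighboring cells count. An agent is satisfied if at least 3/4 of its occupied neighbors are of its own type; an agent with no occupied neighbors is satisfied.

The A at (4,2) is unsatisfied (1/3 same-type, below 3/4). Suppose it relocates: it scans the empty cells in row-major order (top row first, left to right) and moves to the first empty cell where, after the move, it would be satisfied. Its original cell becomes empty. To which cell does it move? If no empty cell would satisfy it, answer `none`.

Vacating (4,2). Empty cells in order:
  (1,1): 3/3 same-type → satisfied — stop here.

(1,1)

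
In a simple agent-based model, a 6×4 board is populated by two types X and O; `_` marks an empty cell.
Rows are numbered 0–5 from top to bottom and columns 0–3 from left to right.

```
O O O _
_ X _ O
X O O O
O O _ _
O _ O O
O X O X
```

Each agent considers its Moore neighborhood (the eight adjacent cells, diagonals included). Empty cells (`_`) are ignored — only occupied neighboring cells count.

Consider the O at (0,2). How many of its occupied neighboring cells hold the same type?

2

Occupied neighbors of (0,2): (0,1)=O, (1,1)=X, (1,3)=O.
Same type (O): 2 of 3.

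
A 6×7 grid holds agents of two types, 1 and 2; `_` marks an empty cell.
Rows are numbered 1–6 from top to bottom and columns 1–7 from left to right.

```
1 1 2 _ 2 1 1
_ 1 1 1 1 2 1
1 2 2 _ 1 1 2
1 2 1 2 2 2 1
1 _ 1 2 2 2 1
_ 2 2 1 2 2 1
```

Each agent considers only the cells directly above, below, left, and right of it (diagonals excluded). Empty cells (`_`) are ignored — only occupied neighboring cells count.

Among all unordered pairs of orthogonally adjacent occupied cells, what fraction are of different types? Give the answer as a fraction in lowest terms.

Scan each occupied cell's neighbors to the right and below so each pair is counted once.
Row 1: 1(1,1)–1(1,2)= 1(1,2)–2(1,3)≠ 1(1,2)–1(2,2)= 2(1,3)–1(2,3)≠ 2(1,5)–1(1,6)≠ 2(1,5)–1(2,5)≠ 1(1,6)–1(1,7)= 1(1,6)–2(2,6)≠ 1(1,7)–1(2,7)=  → 5/9 unlike.
Row 2: 1(2,2)–1(2,3)= 1(2,2)–2(3,2)≠ 1(2,3)–1(2,4)= 1(2,3)–2(3,3)≠ 1(2,4)–1(2,5)= 1(2,5)–2(2,6)≠ 1(2,5)–1(3,5)= 2(2,6)–1(2,7)≠ 2(2,6)–1(3,6)≠ 1(2,7)–2(3,7)≠  → 6/10 unlike.
Row 3: 1(3,1)–2(3,2)≠ 1(3,1)–1(4,1)= 2(3,2)–2(3,3)= 2(3,2)–2(4,2)= 2(3,3)–1(4,3)≠ 1(3,5)–1(3,6)= 1(3,5)–2(4,5)≠ 1(3,6)–2(3,7)≠ 1(3,6)–2(4,6)≠ 2(3,7)–1(4,7)≠  → 6/10 unlike.
Row 4: 1(4,1)–2(4,2)≠ 1(4,1)–1(5,1)= 2(4,2)–1(4,3)≠ 1(4,3)–2(4,4)≠ 1(4,3)–1(5,3)= 2(4,4)–2(4,5)= 2(4,4)–2(5,4)= 2(4,5)–2(4,6)= 2(4,5)–2(5,5)= 2(4,6)–1(4,7)≠ 2(4,6)–2(5,6)= 1(4,7)–1(5,7)=  → 4/12 unlike.
Row 5: 1(5,3)–2(5,4)≠ 1(5,3)–2(6,3)≠ 2(5,4)–2(5,5)= 2(5,4)–1(6,4)≠ 2(5,5)–2(5,6)= 2(5,5)–2(6,5)= 2(5,6)–1(5,7)≠ 2(5,6)–2(6,6)= 1(5,7)–1(6,7)=  → 4/9 unlike.
Row 6: 2(6,2)–2(6,3)= 2(6,3)–1(6,4)≠ 1(6,4)–2(6,5)≠ 2(6,5)–2(6,6)= 2(6,6)–1(6,7)≠  → 3/5 unlike.
Total adjacent occupied pairs: 55; unlike-type pairs: 28.
28/55 is already in lowest terms.

28/55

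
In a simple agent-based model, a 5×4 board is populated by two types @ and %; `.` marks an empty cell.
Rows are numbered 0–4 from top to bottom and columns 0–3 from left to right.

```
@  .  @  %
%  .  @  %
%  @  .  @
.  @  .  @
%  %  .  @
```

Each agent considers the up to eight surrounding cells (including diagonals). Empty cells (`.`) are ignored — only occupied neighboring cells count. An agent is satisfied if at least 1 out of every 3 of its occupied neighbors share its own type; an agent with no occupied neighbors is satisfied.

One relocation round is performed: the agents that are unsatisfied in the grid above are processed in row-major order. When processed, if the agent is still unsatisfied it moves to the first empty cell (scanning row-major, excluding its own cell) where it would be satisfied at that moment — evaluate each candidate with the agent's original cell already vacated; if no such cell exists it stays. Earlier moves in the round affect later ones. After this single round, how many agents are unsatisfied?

1

Initially unsatisfied (in order): (0,0), (1,3), (3,1).
  (0,0) → (0,1).
  (1,3) → (0,0).
  (3,1) → (1,1).
Resulting grid:
% @ @ %
% @ @ .
% @ . @
. . . @
% % . @
Unsatisfied now: (0,3).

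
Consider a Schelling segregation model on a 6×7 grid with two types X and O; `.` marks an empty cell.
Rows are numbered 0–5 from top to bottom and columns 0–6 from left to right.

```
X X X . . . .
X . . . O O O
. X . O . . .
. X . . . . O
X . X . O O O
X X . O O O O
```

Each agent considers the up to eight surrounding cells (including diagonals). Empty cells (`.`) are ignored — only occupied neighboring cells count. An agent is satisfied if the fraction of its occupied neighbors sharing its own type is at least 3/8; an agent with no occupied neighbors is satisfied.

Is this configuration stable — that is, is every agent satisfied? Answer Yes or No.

Row 0: (0,0)X 2/2 satisfied · (0,1)X 3/3 satisfied · (0,2)X 1/1 satisfied
Row 1: (1,0)X 3/3 satisfied · (1,4)O 2/2 satisfied · (1,5)O 2/2 satisfied · (1,6)O 1/1 satisfied
Row 2: (2,1)X 2/2 satisfied · (2,3)O 1/1 satisfied
Row 3: (3,1)X 3/3 satisfied · (3,6)O 2/2 satisfied
Row 4: (4,0)X 3/3 satisfied · (4,2)X 2/3 satisfied · (4,4)O 4/4 satisfied · (4,5)O 6/6 satisfied · (4,6)O 4/4 satisfied
Row 5: (5,0)X 2/2 satisfied · (5,1)X 3/3 satisfied · (5,3)O 2/3 satisfied · (5,4)O 4/4 satisfied · (5,5)O 5/5 satisfied · (5,6)O 3/3 satisfied
All meet the threshold, so the configuration is stable.

Yes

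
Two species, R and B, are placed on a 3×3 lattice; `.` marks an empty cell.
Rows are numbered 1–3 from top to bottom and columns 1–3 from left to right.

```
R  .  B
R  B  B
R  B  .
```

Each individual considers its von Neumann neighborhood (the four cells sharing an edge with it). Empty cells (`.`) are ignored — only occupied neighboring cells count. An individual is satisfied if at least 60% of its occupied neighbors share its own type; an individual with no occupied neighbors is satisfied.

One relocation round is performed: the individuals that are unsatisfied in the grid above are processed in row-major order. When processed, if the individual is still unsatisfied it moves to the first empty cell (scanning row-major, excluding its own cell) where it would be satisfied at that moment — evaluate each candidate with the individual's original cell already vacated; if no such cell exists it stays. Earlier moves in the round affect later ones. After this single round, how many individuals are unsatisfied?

1

Initially unsatisfied (in order): (3,1), (3,2).
  (3,1): no empty cell satisfies it; stays.
  (3,2) → (1,2).
Resulting grid:
R B B
R B B
R . .
Unsatisfied now: (1,1).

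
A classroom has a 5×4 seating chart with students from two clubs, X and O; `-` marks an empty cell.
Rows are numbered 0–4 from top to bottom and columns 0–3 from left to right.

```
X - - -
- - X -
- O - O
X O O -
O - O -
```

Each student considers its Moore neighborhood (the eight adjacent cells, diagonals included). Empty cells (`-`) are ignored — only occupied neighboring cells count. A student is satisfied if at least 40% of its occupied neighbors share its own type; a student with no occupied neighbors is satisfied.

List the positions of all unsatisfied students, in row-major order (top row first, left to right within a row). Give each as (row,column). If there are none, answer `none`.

(0,0)X 0/0 satisfied
(1,2)X 0/2 not
(2,1)O 2/4 satisfied
(2,3)O 1/2 satisfied
(3,0)X 0/3 not
(3,1)O 4/5 satisfied
(3,2)O 4/4 satisfied
(4,0)O 1/2 satisfied
(4,2)O 2/2 satisfied

(1,2), (3,0)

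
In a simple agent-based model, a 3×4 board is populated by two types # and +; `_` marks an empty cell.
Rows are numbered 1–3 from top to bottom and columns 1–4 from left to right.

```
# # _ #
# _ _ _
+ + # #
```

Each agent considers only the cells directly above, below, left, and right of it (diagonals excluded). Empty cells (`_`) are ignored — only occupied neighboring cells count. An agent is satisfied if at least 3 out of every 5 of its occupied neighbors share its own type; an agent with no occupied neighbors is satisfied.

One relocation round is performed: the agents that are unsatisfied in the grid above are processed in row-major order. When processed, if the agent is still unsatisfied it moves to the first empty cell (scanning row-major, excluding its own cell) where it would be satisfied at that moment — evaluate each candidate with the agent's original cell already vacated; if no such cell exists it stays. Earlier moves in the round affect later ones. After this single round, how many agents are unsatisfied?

Initially unsatisfied (in order): (2,1), (3,1), (3,2), (3,3).
  (2,1) → (1,3).
  (3,1): now satisfied by earlier moves; stays.
  (3,2): no empty cell satisfies it; stays.
  (3,3) → (2,3).
Resulting grid:
# # # #
_ _ # _
+ + _ #
All satisfied now.

0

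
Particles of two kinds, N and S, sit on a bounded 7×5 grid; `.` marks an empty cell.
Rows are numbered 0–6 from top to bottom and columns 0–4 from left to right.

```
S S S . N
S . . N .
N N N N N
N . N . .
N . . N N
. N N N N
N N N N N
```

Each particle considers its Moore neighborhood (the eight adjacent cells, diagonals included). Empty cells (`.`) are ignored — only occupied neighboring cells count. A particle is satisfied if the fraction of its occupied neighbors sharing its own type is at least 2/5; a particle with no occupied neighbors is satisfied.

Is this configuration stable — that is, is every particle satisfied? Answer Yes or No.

Yes

(0,0)S 2/2 ✓
(0,1)S 3/3 ✓
(0,2)S 1/2 ✓
(0,4)N 1/1 ✓
(1,0)S 2/4 ✓
(1,3)N 4/5 ✓
(2,0)N 2/3 ✓
(2,1)N 4/5 ✓
(2,2)N 4/4 ✓
(2,3)N 4/4 ✓
(2,4)N 2/2 ✓
(3,0)N 3/3 ✓
(3,2)N 4/4 ✓
(4,0)N 2/2 ✓
(4,3)N 5/5 ✓
(4,4)N 3/3 ✓
(5,1)N 5/5 ✓
(5,2)N 6/6 ✓
(5,3)N 7/7 ✓
(5,4)N 5/5 ✓
(6,0)N 2/2 ✓
(6,1)N 4/4 ✓
(6,2)N 5/5 ✓
(6,3)N 5/5 ✓
(6,4)N 3/3 ✓
All meet the threshold, so the configuration is stable.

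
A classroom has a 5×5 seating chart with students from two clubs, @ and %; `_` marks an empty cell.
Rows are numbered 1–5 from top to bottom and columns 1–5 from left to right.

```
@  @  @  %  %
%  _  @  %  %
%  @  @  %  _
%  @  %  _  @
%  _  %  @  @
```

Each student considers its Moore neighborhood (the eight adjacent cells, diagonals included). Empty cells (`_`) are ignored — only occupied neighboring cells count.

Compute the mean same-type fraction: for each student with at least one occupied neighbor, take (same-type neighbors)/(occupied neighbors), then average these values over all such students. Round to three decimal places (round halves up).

(1,1)@ 1/2
(1,2)@ 3/4
(1,3)@ 2/4
(1,4)% 3/5
(1,5)% 3/3
(2,1)% 1/4
(2,3)@ 4/7
(2,4)% 4/7
(2,5)% 4/4
(3,1)% 2/4
(3,2)@ 3/7
(3,3)@ 3/6
(3,4)% 3/6
(4,1)% 2/4
(4,2)@ 2/7
(4,3)% 2/6
(4,5)@ 2/3
(5,1)% 1/2
(5,3)% 1/3
(5,4)@ 2/4
(5,5)@ 2/2
Sum over 21 students: 1/2 + 3/4 + 2/4 + 3/5 + 3/3 + 1/4 + 4/7 + 4/7 + 4/4 + 2/4 + 3/7 + 3/6 + 3/6 + 2/4 + 2/7 + 2/6 + 2/3 + 1/2 + 1/3 + 2/4 + 2/2 = 1238/105; mean = 1238/105 ÷ 21 = 1238/2205 = 0.561451… → 0.561.

0.561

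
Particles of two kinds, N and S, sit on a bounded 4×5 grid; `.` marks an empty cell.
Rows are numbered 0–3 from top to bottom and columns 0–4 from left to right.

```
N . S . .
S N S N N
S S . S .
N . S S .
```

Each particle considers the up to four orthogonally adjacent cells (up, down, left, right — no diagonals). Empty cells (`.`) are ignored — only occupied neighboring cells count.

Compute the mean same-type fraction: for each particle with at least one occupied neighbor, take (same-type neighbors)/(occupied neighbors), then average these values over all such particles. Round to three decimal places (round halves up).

(0,0)N 0/1
(0,2)S 1/1
(1,0)S 1/3
(1,1)N 0/3
(1,2)S 1/3
(1,3)N 1/3
(1,4)N 1/1
(2,0)S 2/3
(2,1)S 1/2
(2,3)S 1/2
(3,0)N 0/1
(3,2)S 1/1
(3,3)S 2/2
Sum over 13 particles: 0/1 + 1/1 + 1/3 + 0/3 + 1/3 + 1/3 + 1/1 + 2/3 + 1/2 + 1/2 + 0/1 + 1/1 + 2/2 = 20/3; mean = 20/3 ÷ 13 = 20/39 = 0.512820… → 0.513.

0.513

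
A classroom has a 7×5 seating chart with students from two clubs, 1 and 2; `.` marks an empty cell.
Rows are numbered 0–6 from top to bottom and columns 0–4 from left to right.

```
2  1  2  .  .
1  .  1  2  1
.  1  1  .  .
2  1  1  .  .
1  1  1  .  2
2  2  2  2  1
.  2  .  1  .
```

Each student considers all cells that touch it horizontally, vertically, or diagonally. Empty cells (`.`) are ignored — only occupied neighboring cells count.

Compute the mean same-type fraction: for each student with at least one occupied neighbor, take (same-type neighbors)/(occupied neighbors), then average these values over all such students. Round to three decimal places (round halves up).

0.492

(0,0)2 0/2
(0,1)1 2/4
(0,2)2 1/3
(1,0)1 2/3
(1,2)1 3/5
(1,3)2 1/4
(1,4)1 0/1
(2,1)1 5/6
(2,2)1 4/5
(3,0)2 0/4
(3,1)1 6/7
(3,2)1 5/5
(4,0)1 2/5
(4,1)1 4/8
(4,2)1 3/6
(4,4)2 1/2
(5,0)2 2/4
(5,1)2 3/6
(5,2)2 3/6
(5,3)2 2/5
(5,4)1 1/3
(6,1)2 3/3
(6,3)1 1/3
Sum over 23 students: 0/2 + 2/4 + 1/3 + 2/3 + 3/5 + 1/4 + 0/1 + 5/6 + 4/5 + 0/4 + 6/7 + 5/5 + 2/5 + 4/8 + 3/6 + 1/2 + 2/4 + 3/6 + 3/6 + 2/5 + 1/3 + 3/3 + 1/3 = 1583/140; mean = 1583/140 ÷ 23 = 1583/3220 = 0.491614… → 0.492.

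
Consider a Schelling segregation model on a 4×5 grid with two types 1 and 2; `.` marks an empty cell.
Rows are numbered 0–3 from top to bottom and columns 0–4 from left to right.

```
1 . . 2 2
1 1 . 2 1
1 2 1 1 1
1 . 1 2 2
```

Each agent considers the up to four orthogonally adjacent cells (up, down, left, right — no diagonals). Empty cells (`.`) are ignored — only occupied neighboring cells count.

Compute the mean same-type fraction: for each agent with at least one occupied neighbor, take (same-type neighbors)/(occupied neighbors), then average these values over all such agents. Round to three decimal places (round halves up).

(0,0)1 1/1
(0,3)2 2/2
(0,4)2 1/2
(1,0)1 3/3
(1,1)1 1/2
(1,3)2 1/3
(1,4)1 1/3
(2,0)1 2/3
(2,1)2 0/3
(2,2)1 2/3
(2,3)1 2/4
(2,4)1 2/3
(3,0)1 1/1
(3,2)1 1/2
(3,3)2 1/3
(3,4)2 1/2
Sum over 16 agents: 1/1 + 2/2 + 1/2 + 3/3 + 1/2 + 1/3 + 1/3 + 2/3 + 0/3 + 2/3 + 2/4 + 2/3 + 1/1 + 1/2 + 1/3 + 1/2 = 19/2; mean = 19/2 ÷ 16 = 19/32 = 0.59375 → 0.594.

0.594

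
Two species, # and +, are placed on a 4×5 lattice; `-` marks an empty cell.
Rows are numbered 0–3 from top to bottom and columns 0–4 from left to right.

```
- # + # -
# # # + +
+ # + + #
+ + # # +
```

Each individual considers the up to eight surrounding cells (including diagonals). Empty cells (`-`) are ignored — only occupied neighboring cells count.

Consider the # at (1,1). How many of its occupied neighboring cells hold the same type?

Occupied neighbors of (1,1): (0,1)=#, (0,2)=+, (1,0)=#, (1,2)=#, (2,0)=+, (2,1)=#, (2,2)=+.
Same type (#): 4 of 7.

4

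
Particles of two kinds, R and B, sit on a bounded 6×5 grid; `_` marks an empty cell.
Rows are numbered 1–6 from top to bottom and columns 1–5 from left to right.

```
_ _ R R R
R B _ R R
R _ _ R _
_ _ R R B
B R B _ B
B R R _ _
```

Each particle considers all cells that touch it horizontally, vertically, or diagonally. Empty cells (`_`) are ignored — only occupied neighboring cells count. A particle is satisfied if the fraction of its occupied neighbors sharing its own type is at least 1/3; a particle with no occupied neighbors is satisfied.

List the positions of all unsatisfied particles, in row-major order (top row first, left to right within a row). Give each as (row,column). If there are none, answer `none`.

(1,3)R 2/3 ✓
(1,4)R 4/4 ✓
(1,5)R 3/3 ✓
(2,1)R 1/2 ✓
(2,2)B 0/3 ✗
(2,4)R 5/5 ✓
(2,5)R 4/4 ✓
(3,1)R 1/2 ✓
(3,4)R 4/5 ✓
(4,3)R 3/4 ✓
(4,4)R 2/5 ✓
(4,5)B 1/3 ✓
(5,1)B 1/3 ✓
(5,2)R 3/6 ✓
(5,3)B 0/5 ✗
(5,5)B 1/2 ✓
(6,1)B 1/3 ✓
(6,2)R 2/5 ✓
(6,3)R 2/3 ✓

(2,2), (5,3)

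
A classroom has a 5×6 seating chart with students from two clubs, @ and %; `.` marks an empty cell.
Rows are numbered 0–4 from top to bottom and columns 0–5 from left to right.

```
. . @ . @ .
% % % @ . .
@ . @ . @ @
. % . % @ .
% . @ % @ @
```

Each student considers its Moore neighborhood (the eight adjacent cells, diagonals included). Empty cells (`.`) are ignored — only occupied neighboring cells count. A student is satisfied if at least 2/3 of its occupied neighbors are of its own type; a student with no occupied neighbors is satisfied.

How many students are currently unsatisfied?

(0,2)@ 1/3 not
(0,4)@ 1/1 satisfied
(1,0)% 1/2 not
(1,1)% 2/5 not
(1,2)% 1/4 not
(1,3)@ 4/5 satisfied
(2,0)@ 0/3 not
(2,2)@ 1/5 not
(2,4)@ 3/4 satisfied
(2,5)@ 2/2 satisfied
(3,1)% 1/4 not
(3,3)% 1/6 not
(3,4)@ 4/6 satisfied
(4,0)% 1/1 satisfied
(4,2)@ 0/3 not
(4,3)% 1/4 not
(4,4)@ 2/4 not
(4,5)@ 2/2 satisfied
Unsatisfied: (0,2), (1,0), (1,1), (1,2), (2,0), (2,2), (3,1), (3,3), (4,2), (4,3), (4,4) — 11 in total.

11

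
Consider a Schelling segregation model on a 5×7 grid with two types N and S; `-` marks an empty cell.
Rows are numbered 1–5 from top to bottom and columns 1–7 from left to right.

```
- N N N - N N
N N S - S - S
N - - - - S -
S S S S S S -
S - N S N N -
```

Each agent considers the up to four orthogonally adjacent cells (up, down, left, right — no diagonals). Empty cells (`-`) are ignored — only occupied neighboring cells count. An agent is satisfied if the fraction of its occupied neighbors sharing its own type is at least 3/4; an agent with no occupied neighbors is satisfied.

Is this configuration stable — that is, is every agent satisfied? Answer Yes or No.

No

Row 1: (1,2)N 2/2 ✓ · (1,3)N 2/3 ✗ · (1,4)N 1/1 ✓ · (1,6)N 1/1 ✓ · (1,7)N 1/2 ✗
Row 2: (2,1)N 2/2 ✓ · (2,2)N 2/3 ✗ · (2,3)S 0/2 ✗ · (2,5)S 0/0 ✓ · (2,7)S 0/1 ✗
Row 3: (3,1)N 1/2 ✗ · (3,6)S 1/1 ✓
Row 4: (4,1)S 2/3 ✗ · (4,2)S 2/2 ✓ · (4,3)S 2/3 ✗ · (4,4)S 3/3 ✓ · (4,5)S 2/3 ✗ · (4,6)S 2/3 ✗
Row 5: (5,1)S 1/1 ✓ · (5,3)N 0/2 ✗ · (5,4)S 1/3 ✗ · (5,5)N 1/3 ✗ · (5,6)N 1/2 ✗
For instance (1,3) has only 2/3 same-type neighbors, below 3/4.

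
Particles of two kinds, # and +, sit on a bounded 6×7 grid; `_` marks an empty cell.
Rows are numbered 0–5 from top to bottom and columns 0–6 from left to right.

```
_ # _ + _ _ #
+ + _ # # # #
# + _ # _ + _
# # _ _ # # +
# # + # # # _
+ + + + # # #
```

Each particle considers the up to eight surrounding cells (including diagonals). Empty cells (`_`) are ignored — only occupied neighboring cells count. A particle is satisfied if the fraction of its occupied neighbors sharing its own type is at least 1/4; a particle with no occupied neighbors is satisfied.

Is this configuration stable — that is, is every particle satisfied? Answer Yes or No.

Row 0: (0,1)# 0/2 ✗ · (0,3)+ 0/2 ✗ · (0,6)# 2/2 ✓
Row 1: (1,0)+ 2/4 ✓ · (1,1)+ 2/4 ✓ · (1,3)# 2/3 ✓ · (1,4)# 3/5 ✓ · (1,5)# 3/4 ✓ · (1,6)# 2/3 ✓
Row 2: (2,0)# 2/5 ✓ · (2,1)+ 2/5 ✓ · (2,3)# 3/3 ✓ · (2,5)+ 1/6 ✗
Row 3: (3,0)# 4/5 ✓ · (3,1)# 4/6 ✓ · (3,4)# 5/6 ✓ · (3,5)# 3/5 ✓ · (3,6)+ 1/3 ✓
Row 4: (4,0)# 3/5 ✓ · (4,1)# 3/7 ✓ · (4,2)+ 3/6 ✓ · (4,3)# 3/6 ✓ · (4,4)# 6/7 ✓ · (4,5)# 6/7 ✓
Row 5: (5,0)+ 1/3 ✓ · (5,1)+ 3/5 ✓ · (5,2)+ 3/5 ✓ · (5,3)+ 2/5 ✓ · (5,4)# 4/5 ✓ · (5,5)# 4/4 ✓ · (5,6)# 2/2 ✓
For instance (0,1) has only 0/2 same-type neighbors, below 1/4.

No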